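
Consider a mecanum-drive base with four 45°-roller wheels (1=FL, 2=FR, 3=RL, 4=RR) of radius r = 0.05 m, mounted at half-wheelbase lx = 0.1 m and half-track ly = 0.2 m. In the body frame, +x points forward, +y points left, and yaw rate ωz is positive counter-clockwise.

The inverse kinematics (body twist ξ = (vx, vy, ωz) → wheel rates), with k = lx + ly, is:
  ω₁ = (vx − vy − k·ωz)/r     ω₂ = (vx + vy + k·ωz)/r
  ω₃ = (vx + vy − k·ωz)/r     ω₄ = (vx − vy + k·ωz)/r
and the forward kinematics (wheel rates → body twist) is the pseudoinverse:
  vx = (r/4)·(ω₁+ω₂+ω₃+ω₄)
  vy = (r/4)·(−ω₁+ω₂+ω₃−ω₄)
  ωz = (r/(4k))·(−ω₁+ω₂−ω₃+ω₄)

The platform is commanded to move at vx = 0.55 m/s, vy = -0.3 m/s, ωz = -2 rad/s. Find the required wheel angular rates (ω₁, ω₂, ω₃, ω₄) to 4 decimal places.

k = lx + ly = 0.1 + 0.2 = 0.3000;  k·ωz = 0.3000·-2 = -0.6000
ω₁ (FL) = (vx − vy − k·ωz)/r = 1.4500/0.05 = 29.0000
ω₂ (FR) = (vx + vy + k·ωz)/r = -0.3500/0.05 = -7.0000
ω₃ (RL) = (vx + vy − k·ωz)/r = 0.8500/0.05 = 17.0000
ω₄ (RR) = (vx − vy + k·ωz)/r = 0.2500/0.05 = 5.0000

(29.0000, -7.0000, 17.0000, 5.0000)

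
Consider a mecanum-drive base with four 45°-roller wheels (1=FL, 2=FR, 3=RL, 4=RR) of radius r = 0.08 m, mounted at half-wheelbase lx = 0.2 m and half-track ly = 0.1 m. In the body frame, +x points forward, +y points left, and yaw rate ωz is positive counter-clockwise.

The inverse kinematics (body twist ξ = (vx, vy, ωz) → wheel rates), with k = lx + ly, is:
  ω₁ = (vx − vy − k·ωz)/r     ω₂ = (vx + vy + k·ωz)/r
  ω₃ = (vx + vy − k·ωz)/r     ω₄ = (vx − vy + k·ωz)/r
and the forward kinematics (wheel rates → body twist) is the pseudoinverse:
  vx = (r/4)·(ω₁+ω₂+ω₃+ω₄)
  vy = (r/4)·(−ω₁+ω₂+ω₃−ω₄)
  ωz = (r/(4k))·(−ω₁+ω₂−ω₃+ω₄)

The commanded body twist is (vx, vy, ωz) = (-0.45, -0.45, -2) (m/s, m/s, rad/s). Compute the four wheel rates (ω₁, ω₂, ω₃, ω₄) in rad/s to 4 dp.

k = lx + ly = 0.2 + 0.1 = 0.3000;  k·ωz = 0.3000·-2 = -0.6000
ω₁ (FL) = (vx − vy − k·ωz)/r = 0.6000/0.08 = 7.5000
ω₂ (FR) = (vx + vy + k·ωz)/r = -1.5000/0.08 = -18.7500
ω₃ (RL) = (vx + vy − k·ωz)/r = -0.3000/0.08 = -3.7500
ω₄ (RR) = (vx − vy + k·ωz)/r = -0.6000/0.08 = -7.5000

(7.5000, -18.7500, -3.7500, -7.5000)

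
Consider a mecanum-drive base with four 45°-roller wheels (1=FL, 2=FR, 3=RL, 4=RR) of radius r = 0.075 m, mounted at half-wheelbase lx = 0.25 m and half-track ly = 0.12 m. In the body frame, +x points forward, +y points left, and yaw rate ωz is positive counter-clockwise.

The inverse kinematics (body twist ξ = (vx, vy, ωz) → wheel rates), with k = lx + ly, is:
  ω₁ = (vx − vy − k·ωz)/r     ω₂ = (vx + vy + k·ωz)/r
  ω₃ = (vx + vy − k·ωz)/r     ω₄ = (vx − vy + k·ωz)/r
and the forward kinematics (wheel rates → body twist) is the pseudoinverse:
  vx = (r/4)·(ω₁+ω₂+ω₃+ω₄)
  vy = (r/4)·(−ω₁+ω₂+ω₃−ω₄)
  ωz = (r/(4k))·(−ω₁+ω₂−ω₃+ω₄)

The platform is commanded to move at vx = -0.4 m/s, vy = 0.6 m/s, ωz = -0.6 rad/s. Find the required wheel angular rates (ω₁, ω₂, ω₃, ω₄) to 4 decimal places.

k = lx + ly = 0.25 + 0.12 = 0.3700;  k·ωz = 0.3700·-0.6 = -0.2220
ω₁ (FL) = (vx − vy − k·ωz)/r = -0.7780/0.075 = -10.3733
ω₂ (FR) = (vx + vy + k·ωz)/r = -0.0220/0.075 = -0.2933
ω₃ (RL) = (vx + vy − k·ωz)/r = 0.4220/0.075 = 5.6267
ω₄ (RR) = (vx − vy + k·ωz)/r = -1.2220/0.075 = -16.2933

(-10.3733, -0.2933, 5.6267, -16.2933)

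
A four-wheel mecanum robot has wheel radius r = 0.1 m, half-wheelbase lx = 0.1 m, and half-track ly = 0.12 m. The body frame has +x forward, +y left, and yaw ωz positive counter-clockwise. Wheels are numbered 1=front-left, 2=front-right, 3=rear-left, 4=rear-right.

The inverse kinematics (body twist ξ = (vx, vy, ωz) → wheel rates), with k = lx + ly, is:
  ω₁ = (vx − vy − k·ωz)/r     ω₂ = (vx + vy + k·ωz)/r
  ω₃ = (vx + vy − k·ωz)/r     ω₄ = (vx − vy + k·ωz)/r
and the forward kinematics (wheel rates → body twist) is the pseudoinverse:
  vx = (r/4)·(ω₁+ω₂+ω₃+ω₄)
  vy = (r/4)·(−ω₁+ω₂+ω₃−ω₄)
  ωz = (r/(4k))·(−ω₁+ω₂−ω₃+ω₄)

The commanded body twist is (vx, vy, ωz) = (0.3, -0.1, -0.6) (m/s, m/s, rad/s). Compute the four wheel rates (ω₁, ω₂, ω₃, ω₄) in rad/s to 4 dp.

k = lx + ly = 0.1 + 0.12 = 0.2200;  k·ωz = 0.2200·-0.6 = -0.1320
ω₁ (FL) = (vx − vy − k·ωz)/r = 0.5320/0.1 = 5.3200
ω₂ (FR) = (vx + vy + k·ωz)/r = 0.0680/0.1 = 0.6800
ω₃ (RL) = (vx + vy − k·ωz)/r = 0.3320/0.1 = 3.3200
ω₄ (RR) = (vx − vy + k·ωz)/r = 0.2680/0.1 = 2.6800

(5.3200, 0.6800, 3.3200, 2.6800)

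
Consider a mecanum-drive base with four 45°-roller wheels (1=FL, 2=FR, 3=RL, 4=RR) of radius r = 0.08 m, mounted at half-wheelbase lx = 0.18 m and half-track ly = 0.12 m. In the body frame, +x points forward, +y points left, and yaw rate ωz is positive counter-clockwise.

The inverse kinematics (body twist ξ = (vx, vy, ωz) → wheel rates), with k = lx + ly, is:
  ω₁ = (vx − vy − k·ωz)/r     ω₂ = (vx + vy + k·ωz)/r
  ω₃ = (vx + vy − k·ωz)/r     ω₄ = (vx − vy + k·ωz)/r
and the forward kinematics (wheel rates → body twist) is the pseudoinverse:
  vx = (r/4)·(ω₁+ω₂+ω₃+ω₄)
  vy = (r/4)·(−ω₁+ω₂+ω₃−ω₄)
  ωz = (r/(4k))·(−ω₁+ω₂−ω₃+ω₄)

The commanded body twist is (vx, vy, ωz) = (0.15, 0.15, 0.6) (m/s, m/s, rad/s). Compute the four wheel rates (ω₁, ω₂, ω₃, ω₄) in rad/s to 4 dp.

k = lx + ly = 0.18 + 0.12 = 0.3000;  k·ωz = 0.3000·0.6 = 0.1800
ω₁ (FL) = (vx − vy − k·ωz)/r = -0.1800/0.08 = -2.2500
ω₂ (FR) = (vx + vy + k·ωz)/r = 0.4800/0.08 = 6.0000
ω₃ (RL) = (vx + vy − k·ωz)/r = 0.1200/0.08 = 1.5000
ω₄ (RR) = (vx − vy + k·ωz)/r = 0.1800/0.08 = 2.2500

(-2.2500, 6.0000, 1.5000, 2.2500)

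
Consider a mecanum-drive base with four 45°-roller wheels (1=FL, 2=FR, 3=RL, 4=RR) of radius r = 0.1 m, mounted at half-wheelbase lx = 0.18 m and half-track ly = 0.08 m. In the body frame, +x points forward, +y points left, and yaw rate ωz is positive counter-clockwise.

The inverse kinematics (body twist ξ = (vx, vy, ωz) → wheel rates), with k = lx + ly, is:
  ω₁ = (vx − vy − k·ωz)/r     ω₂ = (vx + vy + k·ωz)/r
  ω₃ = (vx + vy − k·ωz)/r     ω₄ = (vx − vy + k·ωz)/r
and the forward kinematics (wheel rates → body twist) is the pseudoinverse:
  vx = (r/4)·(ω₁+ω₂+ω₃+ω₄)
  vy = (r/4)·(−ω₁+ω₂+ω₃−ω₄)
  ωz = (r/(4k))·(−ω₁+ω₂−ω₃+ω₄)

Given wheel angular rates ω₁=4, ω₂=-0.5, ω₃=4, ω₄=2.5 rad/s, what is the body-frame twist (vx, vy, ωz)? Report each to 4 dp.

(0.2500, -0.0750, -0.5769)

k = lx + ly = 0.18 + 0.08 = 0.2600
ω₁+ω₂+ω₃+ω₄ = 10.0000  →  vx = (0.1/4)·10.0000 = 0.2500
−ω₁+ω₂+ω₃−ω₄ = -3.0000  →  vy = (0.1/4)·-3.0000 = -0.0750
−ω₁+ω₂−ω₃+ω₄ = -6.0000  →  ωz = (0.1/1.0400)·-6.0000 = -0.5769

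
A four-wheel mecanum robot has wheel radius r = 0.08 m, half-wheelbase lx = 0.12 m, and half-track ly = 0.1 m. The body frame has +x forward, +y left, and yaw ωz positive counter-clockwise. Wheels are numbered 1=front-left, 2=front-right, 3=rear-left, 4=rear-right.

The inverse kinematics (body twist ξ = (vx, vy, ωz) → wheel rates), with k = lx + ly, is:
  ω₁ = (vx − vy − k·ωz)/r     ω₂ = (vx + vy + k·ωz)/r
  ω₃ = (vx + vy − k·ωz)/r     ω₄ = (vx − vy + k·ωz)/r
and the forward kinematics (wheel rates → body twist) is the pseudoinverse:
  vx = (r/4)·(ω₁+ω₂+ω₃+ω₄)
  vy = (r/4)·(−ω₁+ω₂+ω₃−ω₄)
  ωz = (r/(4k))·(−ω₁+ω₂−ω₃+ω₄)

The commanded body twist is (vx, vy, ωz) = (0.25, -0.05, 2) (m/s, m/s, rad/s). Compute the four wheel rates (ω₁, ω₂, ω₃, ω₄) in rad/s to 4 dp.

k = lx + ly = 0.12 + 0.1 = 0.2200;  k·ωz = 0.2200·2 = 0.4400
ω₁ (FL) = (vx − vy − k·ωz)/r = -0.1400/0.08 = -1.7500
ω₂ (FR) = (vx + vy + k·ωz)/r = 0.6400/0.08 = 8.0000
ω₃ (RL) = (vx + vy − k·ωz)/r = -0.2400/0.08 = -3.0000
ω₄ (RR) = (vx − vy + k·ωz)/r = 0.7400/0.08 = 9.2500

(-1.7500, 8.0000, -3.0000, 9.2500)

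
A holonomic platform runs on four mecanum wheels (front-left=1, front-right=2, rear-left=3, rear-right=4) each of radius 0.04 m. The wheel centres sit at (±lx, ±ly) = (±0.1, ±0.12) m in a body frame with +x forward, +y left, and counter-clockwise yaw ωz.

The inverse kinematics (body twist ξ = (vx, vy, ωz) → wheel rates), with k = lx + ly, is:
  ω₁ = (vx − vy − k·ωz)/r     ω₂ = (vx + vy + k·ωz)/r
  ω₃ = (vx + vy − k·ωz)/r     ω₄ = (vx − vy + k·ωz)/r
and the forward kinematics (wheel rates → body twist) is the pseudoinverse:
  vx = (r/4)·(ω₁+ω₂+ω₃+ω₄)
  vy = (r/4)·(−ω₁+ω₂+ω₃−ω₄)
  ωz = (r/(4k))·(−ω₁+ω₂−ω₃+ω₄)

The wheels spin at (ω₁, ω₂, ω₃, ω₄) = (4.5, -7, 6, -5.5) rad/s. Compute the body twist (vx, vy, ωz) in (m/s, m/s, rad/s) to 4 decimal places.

(-0.0200, 0.0000, -1.0455)

k = lx + ly = 0.1 + 0.12 = 0.2200
ω₁+ω₂+ω₃+ω₄ = -2.0000  →  vx = (0.04/4)·-2.0000 = -0.0200
−ω₁+ω₂+ω₃−ω₄ = 0.0000  →  vy = (0.04/4)·0.0000 = 0.0000
−ω₁+ω₂−ω₃+ω₄ = -23.0000  →  ωz = (0.04/0.8800)·-23.0000 = -1.0455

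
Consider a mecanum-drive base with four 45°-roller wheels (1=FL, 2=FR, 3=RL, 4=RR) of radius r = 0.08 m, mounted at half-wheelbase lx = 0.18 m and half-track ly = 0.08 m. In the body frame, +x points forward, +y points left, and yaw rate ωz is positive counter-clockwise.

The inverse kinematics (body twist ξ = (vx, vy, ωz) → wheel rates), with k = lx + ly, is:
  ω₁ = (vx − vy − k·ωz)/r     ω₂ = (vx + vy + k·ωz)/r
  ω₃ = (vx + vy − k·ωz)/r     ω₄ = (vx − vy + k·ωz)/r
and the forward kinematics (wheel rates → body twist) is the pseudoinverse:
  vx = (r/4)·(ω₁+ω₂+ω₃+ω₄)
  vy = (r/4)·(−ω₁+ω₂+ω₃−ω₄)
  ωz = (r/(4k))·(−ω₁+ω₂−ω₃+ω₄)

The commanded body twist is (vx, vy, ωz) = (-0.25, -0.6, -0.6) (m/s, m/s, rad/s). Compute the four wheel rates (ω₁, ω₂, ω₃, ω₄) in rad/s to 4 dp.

k = lx + ly = 0.18 + 0.08 = 0.2600;  k·ωz = 0.2600·-0.6 = -0.1560
ω₁ (FL) = (vx − vy − k·ωz)/r = 0.5060/0.08 = 6.3250
ω₂ (FR) = (vx + vy + k·ωz)/r = -1.0060/0.08 = -12.5750
ω₃ (RL) = (vx + vy − k·ωz)/r = -0.6940/0.08 = -8.6750
ω₄ (RR) = (vx − vy + k·ωz)/r = 0.1940/0.08 = 2.4250

(6.3250, -12.5750, -8.6750, 2.4250)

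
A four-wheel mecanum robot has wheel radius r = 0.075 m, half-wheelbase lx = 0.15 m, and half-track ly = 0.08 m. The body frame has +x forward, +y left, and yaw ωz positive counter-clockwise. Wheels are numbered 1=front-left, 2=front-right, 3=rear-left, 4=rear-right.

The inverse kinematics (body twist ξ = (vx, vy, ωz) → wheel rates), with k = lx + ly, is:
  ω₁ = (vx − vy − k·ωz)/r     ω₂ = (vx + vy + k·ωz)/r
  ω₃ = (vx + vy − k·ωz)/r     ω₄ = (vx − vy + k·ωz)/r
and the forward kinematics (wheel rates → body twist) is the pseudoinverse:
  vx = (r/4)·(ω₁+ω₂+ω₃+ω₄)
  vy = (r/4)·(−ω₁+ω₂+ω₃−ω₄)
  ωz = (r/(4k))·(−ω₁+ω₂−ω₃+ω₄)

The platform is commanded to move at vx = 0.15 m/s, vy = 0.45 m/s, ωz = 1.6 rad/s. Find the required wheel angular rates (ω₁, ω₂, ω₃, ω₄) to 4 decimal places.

k = lx + ly = 0.15 + 0.08 = 0.2300;  k·ωz = 0.2300·1.6 = 0.3680
ω₁ (FL) = (vx − vy − k·ωz)/r = -0.6680/0.075 = -8.9067
ω₂ (FR) = (vx + vy + k·ωz)/r = 0.9680/0.075 = 12.9067
ω₃ (RL) = (vx + vy − k·ωz)/r = 0.2320/0.075 = 3.0933
ω₄ (RR) = (vx − vy + k·ωz)/r = 0.0680/0.075 = 0.9067

(-8.9067, 12.9067, 3.0933, 0.9067)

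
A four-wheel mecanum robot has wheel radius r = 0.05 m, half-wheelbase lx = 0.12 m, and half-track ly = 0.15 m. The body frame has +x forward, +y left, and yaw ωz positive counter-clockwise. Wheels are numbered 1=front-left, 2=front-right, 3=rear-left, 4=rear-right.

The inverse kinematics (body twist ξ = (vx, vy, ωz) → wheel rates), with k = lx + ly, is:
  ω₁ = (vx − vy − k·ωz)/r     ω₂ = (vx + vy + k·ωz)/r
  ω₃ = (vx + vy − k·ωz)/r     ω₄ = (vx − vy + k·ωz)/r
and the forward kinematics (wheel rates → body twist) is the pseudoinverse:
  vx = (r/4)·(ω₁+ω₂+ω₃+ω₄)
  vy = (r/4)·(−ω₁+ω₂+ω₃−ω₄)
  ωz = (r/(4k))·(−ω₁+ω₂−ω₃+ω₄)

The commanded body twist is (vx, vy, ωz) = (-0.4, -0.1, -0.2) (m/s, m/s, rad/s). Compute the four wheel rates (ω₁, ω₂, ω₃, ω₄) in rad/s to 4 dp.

k = lx + ly = 0.12 + 0.15 = 0.2700;  k·ωz = 0.2700·-0.2 = -0.0540
ω₁ (FL) = (vx − vy − k·ωz)/r = -0.2460/0.05 = -4.9200
ω₂ (FR) = (vx + vy + k·ωz)/r = -0.5540/0.05 = -11.0800
ω₃ (RL) = (vx + vy − k·ωz)/r = -0.4460/0.05 = -8.9200
ω₄ (RR) = (vx − vy + k·ωz)/r = -0.3540/0.05 = -7.0800

(-4.9200, -11.0800, -8.9200, -7.0800)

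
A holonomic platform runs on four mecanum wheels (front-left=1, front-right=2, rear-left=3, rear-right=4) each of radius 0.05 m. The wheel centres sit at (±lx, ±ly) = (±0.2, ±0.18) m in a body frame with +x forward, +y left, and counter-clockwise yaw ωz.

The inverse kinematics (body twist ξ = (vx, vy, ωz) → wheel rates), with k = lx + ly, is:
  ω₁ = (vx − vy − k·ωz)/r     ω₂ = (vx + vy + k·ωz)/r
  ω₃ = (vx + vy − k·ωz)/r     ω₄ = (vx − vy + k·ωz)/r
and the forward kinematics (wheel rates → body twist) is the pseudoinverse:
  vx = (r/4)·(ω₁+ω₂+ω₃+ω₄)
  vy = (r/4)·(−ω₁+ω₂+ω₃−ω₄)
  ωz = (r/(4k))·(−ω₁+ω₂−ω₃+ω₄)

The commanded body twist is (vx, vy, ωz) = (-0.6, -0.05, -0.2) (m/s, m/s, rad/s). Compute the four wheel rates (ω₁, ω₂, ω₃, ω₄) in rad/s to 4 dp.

k = lx + ly = 0.2 + 0.18 = 0.3800;  k·ωz = 0.3800·-0.2 = -0.0760
ω₁ (FL) = (vx − vy − k·ωz)/r = -0.4740/0.05 = -9.4800
ω₂ (FR) = (vx + vy + k·ωz)/r = -0.7260/0.05 = -14.5200
ω₃ (RL) = (vx + vy − k·ωz)/r = -0.5740/0.05 = -11.4800
ω₄ (RR) = (vx − vy + k·ωz)/r = -0.6260/0.05 = -12.5200

(-9.4800, -14.5200, -11.4800, -12.5200)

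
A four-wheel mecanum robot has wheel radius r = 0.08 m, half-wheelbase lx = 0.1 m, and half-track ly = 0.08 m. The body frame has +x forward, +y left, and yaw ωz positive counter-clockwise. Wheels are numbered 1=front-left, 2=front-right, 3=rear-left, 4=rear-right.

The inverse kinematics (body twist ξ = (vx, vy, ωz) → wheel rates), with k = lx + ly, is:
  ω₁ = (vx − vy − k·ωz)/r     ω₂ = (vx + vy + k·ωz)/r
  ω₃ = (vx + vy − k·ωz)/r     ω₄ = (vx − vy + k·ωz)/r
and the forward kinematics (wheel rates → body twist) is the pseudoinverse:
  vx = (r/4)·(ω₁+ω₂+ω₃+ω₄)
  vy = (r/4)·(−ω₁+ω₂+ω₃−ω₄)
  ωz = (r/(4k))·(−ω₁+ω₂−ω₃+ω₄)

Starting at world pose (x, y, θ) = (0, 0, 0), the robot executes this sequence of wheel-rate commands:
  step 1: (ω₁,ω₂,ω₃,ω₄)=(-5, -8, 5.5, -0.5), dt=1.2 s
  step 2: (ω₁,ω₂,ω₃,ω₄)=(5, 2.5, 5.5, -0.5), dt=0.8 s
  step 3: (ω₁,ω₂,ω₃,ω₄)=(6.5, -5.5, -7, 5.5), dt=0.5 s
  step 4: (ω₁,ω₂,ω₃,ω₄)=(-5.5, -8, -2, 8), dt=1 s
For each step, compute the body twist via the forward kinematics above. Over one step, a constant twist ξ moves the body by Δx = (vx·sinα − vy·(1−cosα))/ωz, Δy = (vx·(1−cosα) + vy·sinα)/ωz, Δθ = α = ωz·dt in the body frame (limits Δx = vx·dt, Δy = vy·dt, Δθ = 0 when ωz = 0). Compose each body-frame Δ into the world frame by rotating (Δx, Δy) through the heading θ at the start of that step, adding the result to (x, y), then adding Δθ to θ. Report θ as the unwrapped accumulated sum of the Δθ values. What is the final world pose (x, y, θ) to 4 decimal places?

(-0.5352, 0.1867, -1.0944)

step 1: ξ=(vx,vy,ωz)=(-0.1600, 0.0600, -1.0000), dt=1.2 → body Δ=(-0.1109, 0.1579, -1.2000) → world pose (-0.1109, 0.1579, -1.2000)
step 2: ξ=(vx,vy,ωz)=(0.2500, 0.0700, -0.9444), dt=0.8 → body Δ=(0.2017, -0.0212, -0.7556) → world pose (-0.0576, -0.0377, -1.9556)
step 3: ξ=(vx,vy,ωz)=(-0.0100, -0.4900, 0.0556), dt=0.5 → body Δ=(-0.0016, -0.2450, 0.0278) → world pose (-0.2841, 0.0557, -1.9278)
step 4: ξ=(vx,vy,ωz)=(-0.1500, -0.2500, 0.8333), dt=1.0 → body Δ=(-0.0350, -0.2810, 0.8333) → world pose (-0.5352, 0.1867, -1.0944)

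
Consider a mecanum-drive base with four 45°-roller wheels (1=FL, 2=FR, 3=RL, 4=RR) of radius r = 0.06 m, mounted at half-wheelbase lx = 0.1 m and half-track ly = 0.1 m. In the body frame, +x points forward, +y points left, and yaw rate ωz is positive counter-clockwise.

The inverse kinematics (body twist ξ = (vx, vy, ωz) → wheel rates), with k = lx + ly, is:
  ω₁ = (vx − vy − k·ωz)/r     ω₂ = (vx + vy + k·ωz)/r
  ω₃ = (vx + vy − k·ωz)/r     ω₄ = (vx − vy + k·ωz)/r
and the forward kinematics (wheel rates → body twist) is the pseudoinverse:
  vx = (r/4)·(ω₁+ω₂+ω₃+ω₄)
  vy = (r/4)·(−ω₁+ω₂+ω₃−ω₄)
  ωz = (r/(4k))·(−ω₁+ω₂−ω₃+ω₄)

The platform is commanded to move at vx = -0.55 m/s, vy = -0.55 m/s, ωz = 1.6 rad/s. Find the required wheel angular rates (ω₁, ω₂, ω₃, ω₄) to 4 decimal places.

k = lx + ly = 0.1 + 0.1 = 0.2000;  k·ωz = 0.2000·1.6 = 0.3200
ω₁ (FL) = (vx − vy − k·ωz)/r = -0.3200/0.06 = -5.3333
ω₂ (FR) = (vx + vy + k·ωz)/r = -0.7800/0.06 = -13.0000
ω₃ (RL) = (vx + vy − k·ωz)/r = -1.4200/0.06 = -23.6667
ω₄ (RR) = (vx − vy + k·ωz)/r = 0.3200/0.06 = 5.3333

(-5.3333, -13.0000, -23.6667, 5.3333)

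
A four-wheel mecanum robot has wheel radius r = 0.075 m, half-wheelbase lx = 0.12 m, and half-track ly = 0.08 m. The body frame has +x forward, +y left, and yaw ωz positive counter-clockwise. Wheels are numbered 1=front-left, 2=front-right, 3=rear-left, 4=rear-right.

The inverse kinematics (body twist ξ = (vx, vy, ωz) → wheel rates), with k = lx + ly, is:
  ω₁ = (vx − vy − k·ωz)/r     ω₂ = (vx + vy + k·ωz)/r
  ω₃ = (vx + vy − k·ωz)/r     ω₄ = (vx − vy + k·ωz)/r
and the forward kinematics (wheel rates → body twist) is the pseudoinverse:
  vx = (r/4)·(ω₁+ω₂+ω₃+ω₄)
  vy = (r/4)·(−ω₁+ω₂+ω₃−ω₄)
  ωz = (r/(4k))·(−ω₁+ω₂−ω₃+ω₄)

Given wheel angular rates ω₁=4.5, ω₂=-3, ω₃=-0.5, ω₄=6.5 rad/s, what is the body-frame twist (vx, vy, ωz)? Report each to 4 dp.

k = lx + ly = 0.12 + 0.08 = 0.2000
ω₁+ω₂+ω₃+ω₄ = 7.5000  →  vx = (0.075/4)·7.5000 = 0.1406
−ω₁+ω₂+ω₃−ω₄ = -14.5000  →  vy = (0.075/4)·-14.5000 = -0.2719
−ω₁+ω₂−ω₃+ω₄ = -0.5000  →  ωz = (0.075/0.8000)·-0.5000 = -0.0469

(0.1406, -0.2719, -0.0469)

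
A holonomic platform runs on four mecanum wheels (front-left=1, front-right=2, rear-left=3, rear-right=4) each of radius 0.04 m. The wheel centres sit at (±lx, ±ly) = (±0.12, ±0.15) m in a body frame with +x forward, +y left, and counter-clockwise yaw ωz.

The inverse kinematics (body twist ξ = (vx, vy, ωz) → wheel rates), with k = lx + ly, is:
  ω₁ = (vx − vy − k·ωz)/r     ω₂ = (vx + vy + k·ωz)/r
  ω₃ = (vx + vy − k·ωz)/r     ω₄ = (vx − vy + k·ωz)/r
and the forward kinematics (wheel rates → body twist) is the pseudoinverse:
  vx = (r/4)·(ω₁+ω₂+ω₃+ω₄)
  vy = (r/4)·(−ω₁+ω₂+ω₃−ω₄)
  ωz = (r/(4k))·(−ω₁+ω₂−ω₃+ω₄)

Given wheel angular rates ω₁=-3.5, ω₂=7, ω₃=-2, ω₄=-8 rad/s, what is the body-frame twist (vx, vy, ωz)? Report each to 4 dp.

(-0.0650, 0.1650, 0.1667)

k = lx + ly = 0.12 + 0.15 = 0.2700
ω₁+ω₂+ω₃+ω₄ = -6.5000  →  vx = (0.04/4)·-6.5000 = -0.0650
−ω₁+ω₂+ω₃−ω₄ = 16.5000  →  vy = (0.04/4)·16.5000 = 0.1650
−ω₁+ω₂−ω₃+ω₄ = 4.5000  →  ωz = (0.04/1.0800)·4.5000 = 0.1667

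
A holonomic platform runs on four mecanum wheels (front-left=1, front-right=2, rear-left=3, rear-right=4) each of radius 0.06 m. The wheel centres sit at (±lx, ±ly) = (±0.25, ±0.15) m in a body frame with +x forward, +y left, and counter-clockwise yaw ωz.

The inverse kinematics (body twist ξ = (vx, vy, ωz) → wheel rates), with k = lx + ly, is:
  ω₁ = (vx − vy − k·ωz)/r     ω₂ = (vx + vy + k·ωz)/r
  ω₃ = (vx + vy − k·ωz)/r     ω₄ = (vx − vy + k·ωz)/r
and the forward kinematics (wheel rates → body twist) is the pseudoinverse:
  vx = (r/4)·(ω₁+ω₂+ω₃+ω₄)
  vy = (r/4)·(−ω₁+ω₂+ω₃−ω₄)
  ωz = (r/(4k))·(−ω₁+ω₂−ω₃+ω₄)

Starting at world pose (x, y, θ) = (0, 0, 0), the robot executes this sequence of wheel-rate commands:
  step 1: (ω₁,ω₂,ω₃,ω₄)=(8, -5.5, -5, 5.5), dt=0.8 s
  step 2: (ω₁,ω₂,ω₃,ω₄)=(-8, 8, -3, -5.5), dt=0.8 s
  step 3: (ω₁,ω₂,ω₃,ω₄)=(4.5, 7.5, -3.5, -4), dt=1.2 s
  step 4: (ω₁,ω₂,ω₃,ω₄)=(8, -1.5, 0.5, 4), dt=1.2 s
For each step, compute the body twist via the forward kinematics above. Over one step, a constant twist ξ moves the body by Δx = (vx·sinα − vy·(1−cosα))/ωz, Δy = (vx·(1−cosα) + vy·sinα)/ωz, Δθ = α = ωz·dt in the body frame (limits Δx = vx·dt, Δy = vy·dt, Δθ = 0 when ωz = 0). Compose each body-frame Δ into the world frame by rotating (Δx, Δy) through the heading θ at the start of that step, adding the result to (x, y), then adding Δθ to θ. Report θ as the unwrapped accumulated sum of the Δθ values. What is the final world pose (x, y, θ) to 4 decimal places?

step 1: ξ=(vx,vy,ωz)=(0.0450, -0.3600, -0.1125), dt=0.8 → body Δ=(0.0230, -0.2892, -0.0900) → world pose (0.0230, -0.2892, -0.0900)
step 2: ξ=(vx,vy,ωz)=(-0.1275, 0.2775, 0.5062), dt=0.8 → body Δ=(-0.1436, 0.1956, 0.4050) → world pose (-0.1024, -0.0815, 0.3150)
step 3: ξ=(vx,vy,ωz)=(0.0675, 0.0525, 0.0938), dt=1.2 → body Δ=(0.0773, 0.0674, 0.1125) → world pose (-0.0498, 0.0065, 0.4275)
step 4: ξ=(vx,vy,ωz)=(0.1650, -0.1950, -0.2250), dt=1.2 → body Δ=(0.1642, -0.2577, -0.2700) → world pose (0.2065, -0.1599, 0.1575)

(0.2065, -0.1599, 0.1575)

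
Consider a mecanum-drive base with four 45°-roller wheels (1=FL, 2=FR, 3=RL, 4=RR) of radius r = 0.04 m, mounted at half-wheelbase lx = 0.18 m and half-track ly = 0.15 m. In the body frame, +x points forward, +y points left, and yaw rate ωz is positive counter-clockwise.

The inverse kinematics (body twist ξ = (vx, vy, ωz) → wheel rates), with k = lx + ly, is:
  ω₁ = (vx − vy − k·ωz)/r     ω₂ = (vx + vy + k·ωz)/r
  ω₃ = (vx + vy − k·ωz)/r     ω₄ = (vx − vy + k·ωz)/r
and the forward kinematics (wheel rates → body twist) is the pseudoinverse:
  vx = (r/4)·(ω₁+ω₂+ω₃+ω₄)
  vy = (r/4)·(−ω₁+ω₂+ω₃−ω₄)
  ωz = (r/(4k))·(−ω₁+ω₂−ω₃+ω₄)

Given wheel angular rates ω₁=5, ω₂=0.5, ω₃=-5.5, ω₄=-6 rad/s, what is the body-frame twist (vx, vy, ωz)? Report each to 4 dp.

(-0.0600, -0.0400, -0.1515)

k = lx + ly = 0.18 + 0.15 = 0.3300
ω₁+ω₂+ω₃+ω₄ = -6.0000  →  vx = (0.04/4)·-6.0000 = -0.0600
−ω₁+ω₂+ω₃−ω₄ = -4.0000  →  vy = (0.04/4)·-4.0000 = -0.0400
−ω₁+ω₂−ω₃+ω₄ = -5.0000  →  ωz = (0.04/1.3200)·-5.0000 = -0.1515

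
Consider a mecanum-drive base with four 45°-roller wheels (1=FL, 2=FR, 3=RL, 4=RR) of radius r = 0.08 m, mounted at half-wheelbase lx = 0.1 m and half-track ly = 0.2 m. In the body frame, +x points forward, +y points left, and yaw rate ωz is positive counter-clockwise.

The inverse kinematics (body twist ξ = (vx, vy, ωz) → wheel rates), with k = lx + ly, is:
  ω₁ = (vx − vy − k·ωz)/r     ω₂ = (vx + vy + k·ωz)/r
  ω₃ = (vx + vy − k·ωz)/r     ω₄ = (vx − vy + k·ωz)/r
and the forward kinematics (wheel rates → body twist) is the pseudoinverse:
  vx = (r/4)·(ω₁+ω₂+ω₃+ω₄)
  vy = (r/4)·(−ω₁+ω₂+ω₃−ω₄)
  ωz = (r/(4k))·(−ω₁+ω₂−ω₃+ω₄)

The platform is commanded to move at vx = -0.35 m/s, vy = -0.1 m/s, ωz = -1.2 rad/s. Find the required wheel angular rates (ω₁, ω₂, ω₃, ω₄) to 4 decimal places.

k = lx + ly = 0.1 + 0.2 = 0.3000;  k·ωz = 0.3000·-1.2 = -0.3600
ω₁ (FL) = (vx − vy − k·ωz)/r = 0.1100/0.08 = 1.3750
ω₂ (FR) = (vx + vy + k·ωz)/r = -0.8100/0.08 = -10.1250
ω₃ (RL) = (vx + vy − k·ωz)/r = -0.0900/0.08 = -1.1250
ω₄ (RR) = (vx − vy + k·ωz)/r = -0.6100/0.08 = -7.6250

(1.3750, -10.1250, -1.1250, -7.6250)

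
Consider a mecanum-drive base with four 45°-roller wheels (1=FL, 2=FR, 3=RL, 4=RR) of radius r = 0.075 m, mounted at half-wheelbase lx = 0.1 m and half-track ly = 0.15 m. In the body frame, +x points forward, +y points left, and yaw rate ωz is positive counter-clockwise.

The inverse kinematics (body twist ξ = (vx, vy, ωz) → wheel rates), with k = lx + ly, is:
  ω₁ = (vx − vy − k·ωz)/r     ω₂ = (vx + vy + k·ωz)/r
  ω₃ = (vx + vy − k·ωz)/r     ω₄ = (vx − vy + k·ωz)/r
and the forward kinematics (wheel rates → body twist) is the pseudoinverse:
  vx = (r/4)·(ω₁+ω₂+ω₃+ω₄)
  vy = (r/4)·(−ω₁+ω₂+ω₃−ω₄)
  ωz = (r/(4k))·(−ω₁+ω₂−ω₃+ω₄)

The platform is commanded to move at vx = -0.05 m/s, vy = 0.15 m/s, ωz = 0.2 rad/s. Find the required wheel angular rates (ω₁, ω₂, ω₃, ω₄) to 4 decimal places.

k = lx + ly = 0.1 + 0.15 = 0.2500;  k·ωz = 0.2500·0.2 = 0.0500
ω₁ (FL) = (vx − vy − k·ωz)/r = -0.2500/0.075 = -3.3333
ω₂ (FR) = (vx + vy + k·ωz)/r = 0.1500/0.075 = 2.0000
ω₃ (RL) = (vx + vy − k·ωz)/r = 0.0500/0.075 = 0.6667
ω₄ (RR) = (vx − vy + k·ωz)/r = -0.1500/0.075 = -2.0000

(-3.3333, 2.0000, 0.6667, -2.0000)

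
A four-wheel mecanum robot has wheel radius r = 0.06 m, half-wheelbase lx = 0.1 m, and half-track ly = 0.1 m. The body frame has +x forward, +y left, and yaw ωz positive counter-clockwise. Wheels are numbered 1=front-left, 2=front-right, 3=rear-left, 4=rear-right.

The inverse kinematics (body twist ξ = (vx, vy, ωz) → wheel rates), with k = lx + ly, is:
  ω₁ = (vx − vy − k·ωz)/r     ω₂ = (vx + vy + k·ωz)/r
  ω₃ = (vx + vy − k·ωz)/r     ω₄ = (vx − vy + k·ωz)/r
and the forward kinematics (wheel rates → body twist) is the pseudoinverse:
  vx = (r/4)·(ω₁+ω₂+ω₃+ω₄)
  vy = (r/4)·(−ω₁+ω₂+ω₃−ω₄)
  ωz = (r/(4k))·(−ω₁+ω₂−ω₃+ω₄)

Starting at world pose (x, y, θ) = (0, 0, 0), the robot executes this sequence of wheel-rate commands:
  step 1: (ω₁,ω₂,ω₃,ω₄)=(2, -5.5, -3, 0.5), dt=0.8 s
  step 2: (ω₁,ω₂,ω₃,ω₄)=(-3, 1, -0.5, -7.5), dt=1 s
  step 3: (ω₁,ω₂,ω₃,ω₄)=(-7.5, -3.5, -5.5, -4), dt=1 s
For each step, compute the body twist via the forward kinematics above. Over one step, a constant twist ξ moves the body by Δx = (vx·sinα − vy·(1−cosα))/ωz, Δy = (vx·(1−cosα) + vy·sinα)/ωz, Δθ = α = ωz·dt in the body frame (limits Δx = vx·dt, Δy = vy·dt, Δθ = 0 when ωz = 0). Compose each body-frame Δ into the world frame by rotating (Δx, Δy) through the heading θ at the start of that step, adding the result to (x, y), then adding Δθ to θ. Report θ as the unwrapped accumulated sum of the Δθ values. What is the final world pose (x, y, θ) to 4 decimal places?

step 1: ξ=(vx,vy,ωz)=(-0.0900, -0.1650, -0.3000), dt=0.8 → body Δ=(-0.0871, -0.1221, -0.2400) → world pose (-0.0871, -0.1221, -0.2400)
step 2: ξ=(vx,vy,ωz)=(-0.1500, 0.1650, -0.2250), dt=1.0 → body Δ=(-0.1303, 0.1804, -0.2250) → world pose (-0.1707, 0.0841, -0.4650)
step 3: ξ=(vx,vy,ωz)=(-0.3075, 0.0375, 0.4125), dt=1.0 → body Δ=(-0.3065, -0.0261, 0.4125) → world pose (-0.4563, 0.1982, -0.0525)

(-0.4563, 0.1982, -0.0525)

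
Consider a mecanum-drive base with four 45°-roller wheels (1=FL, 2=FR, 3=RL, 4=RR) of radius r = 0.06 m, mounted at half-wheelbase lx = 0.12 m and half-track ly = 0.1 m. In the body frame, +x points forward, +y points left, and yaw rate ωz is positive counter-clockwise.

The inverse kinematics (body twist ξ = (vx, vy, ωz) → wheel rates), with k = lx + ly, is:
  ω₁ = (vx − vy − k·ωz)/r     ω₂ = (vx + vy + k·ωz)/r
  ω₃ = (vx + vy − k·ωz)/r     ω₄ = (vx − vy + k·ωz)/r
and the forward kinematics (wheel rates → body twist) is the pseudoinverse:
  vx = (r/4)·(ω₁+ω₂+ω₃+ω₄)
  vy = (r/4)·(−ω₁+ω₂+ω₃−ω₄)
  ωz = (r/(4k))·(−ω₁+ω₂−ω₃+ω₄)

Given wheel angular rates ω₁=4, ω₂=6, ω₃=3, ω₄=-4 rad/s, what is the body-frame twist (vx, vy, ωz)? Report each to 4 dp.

k = lx + ly = 0.12 + 0.1 = 0.2200
ω₁+ω₂+ω₃+ω₄ = 9.0000  →  vx = (0.06/4)·9.0000 = 0.1350
−ω₁+ω₂+ω₃−ω₄ = 9.0000  →  vy = (0.06/4)·9.0000 = 0.1350
−ω₁+ω₂−ω₃+ω₄ = -5.0000  →  ωz = (0.06/0.8800)·-5.0000 = -0.3409

(0.1350, 0.1350, -0.3409)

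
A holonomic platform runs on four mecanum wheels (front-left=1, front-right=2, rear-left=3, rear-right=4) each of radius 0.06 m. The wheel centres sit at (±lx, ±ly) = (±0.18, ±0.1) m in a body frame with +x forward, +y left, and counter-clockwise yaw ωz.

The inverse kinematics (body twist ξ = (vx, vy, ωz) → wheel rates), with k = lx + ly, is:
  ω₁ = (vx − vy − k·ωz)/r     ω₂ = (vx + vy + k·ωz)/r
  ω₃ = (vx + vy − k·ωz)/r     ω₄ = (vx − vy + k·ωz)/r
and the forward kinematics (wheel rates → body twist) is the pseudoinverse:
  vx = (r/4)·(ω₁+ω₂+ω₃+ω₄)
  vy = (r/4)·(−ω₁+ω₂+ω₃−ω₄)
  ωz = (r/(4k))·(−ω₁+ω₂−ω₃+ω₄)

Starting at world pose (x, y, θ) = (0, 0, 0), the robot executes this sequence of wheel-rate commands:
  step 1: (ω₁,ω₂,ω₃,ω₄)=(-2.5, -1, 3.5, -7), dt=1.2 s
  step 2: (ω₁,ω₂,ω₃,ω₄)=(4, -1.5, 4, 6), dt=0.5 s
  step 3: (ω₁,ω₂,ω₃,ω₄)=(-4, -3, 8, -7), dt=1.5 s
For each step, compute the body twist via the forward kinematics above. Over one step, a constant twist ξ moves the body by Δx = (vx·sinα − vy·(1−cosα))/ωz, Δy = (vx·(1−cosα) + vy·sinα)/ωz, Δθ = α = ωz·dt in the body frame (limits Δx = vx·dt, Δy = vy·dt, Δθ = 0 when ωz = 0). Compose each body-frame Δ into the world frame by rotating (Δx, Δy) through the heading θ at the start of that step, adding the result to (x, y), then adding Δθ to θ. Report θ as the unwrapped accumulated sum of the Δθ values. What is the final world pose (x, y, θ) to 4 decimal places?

step 1: ξ=(vx,vy,ωz)=(-0.1050, 0.1800, -0.4821), dt=1.2 → body Δ=(-0.0583, 0.2396, -0.5786) → world pose (-0.0583, 0.2396, -0.5786)
step 2: ξ=(vx,vy,ωz)=(0.1875, -0.1125, -0.1875), dt=0.5 → body Δ=(0.0910, -0.0606, -0.0937) → world pose (-0.0153, 0.1391, -0.6723)
step 3: ξ=(vx,vy,ωz)=(-0.0900, 0.2400, -0.7500), dt=1.5 → body Δ=(0.0738, 0.3570, -1.1250) → world pose (0.2648, 0.3725, -1.7973)

(0.2648, 0.3725, -1.7973)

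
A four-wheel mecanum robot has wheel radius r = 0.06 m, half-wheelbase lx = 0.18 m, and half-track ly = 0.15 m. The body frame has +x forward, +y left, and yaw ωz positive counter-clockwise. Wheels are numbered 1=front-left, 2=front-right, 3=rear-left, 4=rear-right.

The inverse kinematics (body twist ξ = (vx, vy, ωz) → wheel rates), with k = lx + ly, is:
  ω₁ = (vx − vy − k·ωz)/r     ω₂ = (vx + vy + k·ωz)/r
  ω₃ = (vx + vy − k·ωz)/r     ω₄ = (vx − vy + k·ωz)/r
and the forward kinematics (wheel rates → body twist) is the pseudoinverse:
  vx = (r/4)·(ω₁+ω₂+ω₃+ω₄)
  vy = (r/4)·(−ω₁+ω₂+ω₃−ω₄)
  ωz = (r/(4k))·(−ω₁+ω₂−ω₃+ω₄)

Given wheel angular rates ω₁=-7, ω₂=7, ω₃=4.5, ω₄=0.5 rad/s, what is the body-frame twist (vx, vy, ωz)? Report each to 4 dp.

(0.0750, 0.2700, 0.4545)

k = lx + ly = 0.18 + 0.15 = 0.3300
ω₁+ω₂+ω₃+ω₄ = 5.0000  →  vx = (0.06/4)·5.0000 = 0.0750
−ω₁+ω₂+ω₃−ω₄ = 18.0000  →  vy = (0.06/4)·18.0000 = 0.2700
−ω₁+ω₂−ω₃+ω₄ = 10.0000  →  ωz = (0.06/1.3200)·10.0000 = 0.4545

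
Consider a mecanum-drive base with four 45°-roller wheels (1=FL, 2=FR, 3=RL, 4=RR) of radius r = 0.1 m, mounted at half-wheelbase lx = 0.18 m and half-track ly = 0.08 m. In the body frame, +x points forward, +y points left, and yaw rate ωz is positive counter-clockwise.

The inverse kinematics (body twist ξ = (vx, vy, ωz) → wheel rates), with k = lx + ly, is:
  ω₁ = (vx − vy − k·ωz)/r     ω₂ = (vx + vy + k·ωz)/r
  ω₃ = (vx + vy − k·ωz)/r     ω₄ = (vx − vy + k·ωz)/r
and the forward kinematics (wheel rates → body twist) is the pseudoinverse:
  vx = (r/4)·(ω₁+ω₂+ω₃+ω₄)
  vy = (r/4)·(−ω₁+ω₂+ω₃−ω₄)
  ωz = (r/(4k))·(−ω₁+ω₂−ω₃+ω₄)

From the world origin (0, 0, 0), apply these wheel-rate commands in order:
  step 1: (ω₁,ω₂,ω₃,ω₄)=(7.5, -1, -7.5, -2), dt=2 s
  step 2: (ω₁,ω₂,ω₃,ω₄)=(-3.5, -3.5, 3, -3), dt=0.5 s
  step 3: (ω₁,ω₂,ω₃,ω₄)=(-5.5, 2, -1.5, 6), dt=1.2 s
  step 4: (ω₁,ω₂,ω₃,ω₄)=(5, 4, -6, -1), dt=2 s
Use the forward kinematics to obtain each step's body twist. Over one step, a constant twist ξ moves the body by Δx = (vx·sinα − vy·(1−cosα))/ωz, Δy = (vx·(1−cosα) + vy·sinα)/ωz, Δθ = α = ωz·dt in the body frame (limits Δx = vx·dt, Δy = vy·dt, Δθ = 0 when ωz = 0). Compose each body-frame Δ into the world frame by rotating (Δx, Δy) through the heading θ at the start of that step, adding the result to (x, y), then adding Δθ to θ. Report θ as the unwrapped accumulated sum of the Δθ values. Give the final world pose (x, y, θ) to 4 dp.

(-0.0195, -0.5057, 1.6346)

step 1: ξ=(vx,vy,ωz)=(-0.0750, -0.3500, -0.2885), dt=2.0 → body Δ=(-0.3382, -0.6197, -0.5769) → world pose (-0.3382, -0.6197, -0.5769)
step 2: ξ=(vx,vy,ωz)=(-0.1750, 0.1500, -0.5769), dt=0.5 → body Δ=(-0.0755, 0.0865, -0.2885) → world pose (-0.3543, -0.5060, -0.8654)
step 3: ξ=(vx,vy,ωz)=(0.0250, 0.0000, 1.4423), dt=1.2 → body Δ=(0.0171, 0.0201, 1.7308) → world pose (-0.3279, -0.5060, 0.8654)
step 4: ξ=(vx,vy,ωz)=(0.0500, -0.1500, 0.3846), dt=2.0 → body Δ=(0.2002, -0.2347, 0.7692) → world pose (-0.0195, -0.5057, 1.6346)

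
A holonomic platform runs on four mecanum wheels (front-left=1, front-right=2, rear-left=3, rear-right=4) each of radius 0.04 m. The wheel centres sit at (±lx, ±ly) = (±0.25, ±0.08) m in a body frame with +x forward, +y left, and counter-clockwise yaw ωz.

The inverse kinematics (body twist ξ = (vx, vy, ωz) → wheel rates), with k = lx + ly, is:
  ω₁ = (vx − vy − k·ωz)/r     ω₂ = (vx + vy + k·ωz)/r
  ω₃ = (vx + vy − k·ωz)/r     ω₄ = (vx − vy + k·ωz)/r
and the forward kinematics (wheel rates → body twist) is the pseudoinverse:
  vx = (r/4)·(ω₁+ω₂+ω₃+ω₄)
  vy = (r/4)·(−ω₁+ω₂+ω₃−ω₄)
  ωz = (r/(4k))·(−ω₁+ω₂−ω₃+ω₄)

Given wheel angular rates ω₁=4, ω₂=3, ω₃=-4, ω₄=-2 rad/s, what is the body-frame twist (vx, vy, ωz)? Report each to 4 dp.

(0.0100, -0.0300, 0.0303)

k = lx + ly = 0.25 + 0.08 = 0.3300
ω₁+ω₂+ω₃+ω₄ = 1.0000  →  vx = (0.04/4)·1.0000 = 0.0100
−ω₁+ω₂+ω₃−ω₄ = -3.0000  →  vy = (0.04/4)·-3.0000 = -0.0300
−ω₁+ω₂−ω₃+ω₄ = 1.0000  →  ωz = (0.04/1.3200)·1.0000 = 0.0303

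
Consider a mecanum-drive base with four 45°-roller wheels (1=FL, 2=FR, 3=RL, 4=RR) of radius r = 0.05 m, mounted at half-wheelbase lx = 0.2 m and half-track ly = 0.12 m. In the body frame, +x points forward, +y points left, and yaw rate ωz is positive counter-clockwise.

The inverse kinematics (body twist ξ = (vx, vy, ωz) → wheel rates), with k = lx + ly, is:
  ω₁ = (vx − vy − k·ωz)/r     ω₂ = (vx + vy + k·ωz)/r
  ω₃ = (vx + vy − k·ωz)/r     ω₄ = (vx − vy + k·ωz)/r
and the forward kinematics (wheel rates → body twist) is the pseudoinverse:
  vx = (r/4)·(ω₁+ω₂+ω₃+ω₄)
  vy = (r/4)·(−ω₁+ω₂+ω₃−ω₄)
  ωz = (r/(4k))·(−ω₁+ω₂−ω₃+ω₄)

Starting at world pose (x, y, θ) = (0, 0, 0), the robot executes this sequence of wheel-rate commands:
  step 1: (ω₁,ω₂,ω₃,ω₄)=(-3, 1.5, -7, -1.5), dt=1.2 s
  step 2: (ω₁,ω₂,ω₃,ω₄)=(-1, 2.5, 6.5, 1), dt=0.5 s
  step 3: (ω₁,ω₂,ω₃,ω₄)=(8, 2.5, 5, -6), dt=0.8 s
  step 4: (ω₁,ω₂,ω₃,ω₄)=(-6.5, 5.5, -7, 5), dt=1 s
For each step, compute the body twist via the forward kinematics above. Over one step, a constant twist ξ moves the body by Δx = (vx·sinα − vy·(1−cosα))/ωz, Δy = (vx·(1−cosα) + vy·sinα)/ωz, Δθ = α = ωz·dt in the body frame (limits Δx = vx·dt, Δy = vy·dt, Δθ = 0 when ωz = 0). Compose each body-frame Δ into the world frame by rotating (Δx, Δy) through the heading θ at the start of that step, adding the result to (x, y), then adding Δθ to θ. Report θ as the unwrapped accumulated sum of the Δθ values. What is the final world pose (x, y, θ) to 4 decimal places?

step 1: ξ=(vx,vy,ωz)=(-0.1250, -0.0125, 0.3906), dt=1.2 → body Δ=(-0.1411, -0.0490, 0.4688) → world pose (-0.1411, -0.0490, 0.4688)
step 2: ξ=(vx,vy,ωz)=(0.1125, 0.1125, -0.0781), dt=0.5 → body Δ=(0.0573, 0.0551, -0.0391) → world pose (-0.1149, 0.0261, 0.4297)
step 3: ξ=(vx,vy,ωz)=(0.1187, 0.0688, -0.6445), dt=0.8 → body Δ=(0.1047, 0.0286, -0.5156) → world pose (-0.0316, 0.0958, -0.0859)
step 4: ξ=(vx,vy,ωz)=(-0.0375, 0.0000, 0.9375), dt=1.0 → body Δ=(-0.0322, -0.0163, 0.9375) → world pose (-0.0651, 0.0823, 0.8516)

(-0.0651, 0.0823, 0.8516)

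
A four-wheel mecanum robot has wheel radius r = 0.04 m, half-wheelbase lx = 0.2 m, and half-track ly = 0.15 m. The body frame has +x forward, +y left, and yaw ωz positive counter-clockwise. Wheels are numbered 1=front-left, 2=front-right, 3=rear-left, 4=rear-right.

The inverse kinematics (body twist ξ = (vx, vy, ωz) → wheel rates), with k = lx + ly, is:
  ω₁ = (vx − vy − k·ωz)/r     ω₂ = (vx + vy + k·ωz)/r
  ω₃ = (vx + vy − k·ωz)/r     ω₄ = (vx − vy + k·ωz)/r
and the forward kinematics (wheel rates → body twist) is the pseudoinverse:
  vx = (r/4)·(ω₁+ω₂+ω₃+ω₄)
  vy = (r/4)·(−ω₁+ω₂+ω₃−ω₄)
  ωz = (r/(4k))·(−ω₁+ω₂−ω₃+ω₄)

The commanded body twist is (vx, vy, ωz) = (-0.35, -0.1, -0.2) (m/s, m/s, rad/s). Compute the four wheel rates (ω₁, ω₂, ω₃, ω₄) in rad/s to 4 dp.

(-4.5000, -13.0000, -9.5000, -8.0000)

k = lx + ly = 0.2 + 0.15 = 0.3500;  k·ωz = 0.3500·-0.2 = -0.0700
ω₁ (FL) = (vx − vy − k·ωz)/r = -0.1800/0.04 = -4.5000
ω₂ (FR) = (vx + vy + k·ωz)/r = -0.5200/0.04 = -13.0000
ω₃ (RL) = (vx + vy − k·ωz)/r = -0.3800/0.04 = -9.5000
ω₄ (RR) = (vx − vy + k·ωz)/r = -0.3200/0.04 = -8.0000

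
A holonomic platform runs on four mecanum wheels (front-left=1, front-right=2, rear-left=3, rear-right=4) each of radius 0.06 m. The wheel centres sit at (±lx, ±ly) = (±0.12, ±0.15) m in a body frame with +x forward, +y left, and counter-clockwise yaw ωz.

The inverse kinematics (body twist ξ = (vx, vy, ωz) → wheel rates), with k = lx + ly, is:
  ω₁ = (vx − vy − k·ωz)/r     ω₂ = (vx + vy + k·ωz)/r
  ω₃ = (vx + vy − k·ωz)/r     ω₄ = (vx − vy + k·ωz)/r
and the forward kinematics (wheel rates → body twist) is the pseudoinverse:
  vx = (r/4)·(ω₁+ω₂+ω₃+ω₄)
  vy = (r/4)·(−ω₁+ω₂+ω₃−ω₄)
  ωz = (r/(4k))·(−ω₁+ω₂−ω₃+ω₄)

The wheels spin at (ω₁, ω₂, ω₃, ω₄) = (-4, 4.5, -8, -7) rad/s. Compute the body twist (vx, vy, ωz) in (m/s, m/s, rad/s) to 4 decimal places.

(-0.2175, 0.1125, 0.5278)

k = lx + ly = 0.12 + 0.15 = 0.2700
ω₁+ω₂+ω₃+ω₄ = -14.5000  →  vx = (0.06/4)·-14.5000 = -0.2175
−ω₁+ω₂+ω₃−ω₄ = 7.5000  →  vy = (0.06/4)·7.5000 = 0.1125
−ω₁+ω₂−ω₃+ω₄ = 9.5000  →  ωz = (0.06/1.0800)·9.5000 = 0.5278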